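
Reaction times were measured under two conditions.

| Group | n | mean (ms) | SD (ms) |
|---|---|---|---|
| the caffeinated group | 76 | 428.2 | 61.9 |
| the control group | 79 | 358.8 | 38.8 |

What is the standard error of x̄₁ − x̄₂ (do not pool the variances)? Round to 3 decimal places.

8.335

Standard errors of each mean: 61.9/√76 = 7.1004 and 38.8/√79 = 4.3653.
SE(x̄₁ − x̄₂) = √(7.1004² + 4.3653²) = 8.3350 for independent samples with unequal variances.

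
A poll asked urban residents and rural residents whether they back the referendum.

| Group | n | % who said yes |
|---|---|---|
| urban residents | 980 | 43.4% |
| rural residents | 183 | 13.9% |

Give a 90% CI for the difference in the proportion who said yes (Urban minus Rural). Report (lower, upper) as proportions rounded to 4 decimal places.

(0.2455, 0.3445)

SE₁ = √(p̂₁(1−p̂₁)/n₁) = √(0.4340·0.5660/980) = 0.01583; SE₂ = √(0.1390·0.8610/183) = 0.02557.
Independent samples: SE of the difference = √(SE₁² + SE₂²) = √(0.0002505889 + 0.0006538249) = 0.03007.
z* for 90% confidence is 1.645, so the margin of error is 1.645 × 0.03007 = 0.04947.
Point estimate p̂₁ − p̂₂ = 0.4340 − 0.1390 = 0.2950.
0.2950 ± 0.04947 → (0.2455, 0.3445).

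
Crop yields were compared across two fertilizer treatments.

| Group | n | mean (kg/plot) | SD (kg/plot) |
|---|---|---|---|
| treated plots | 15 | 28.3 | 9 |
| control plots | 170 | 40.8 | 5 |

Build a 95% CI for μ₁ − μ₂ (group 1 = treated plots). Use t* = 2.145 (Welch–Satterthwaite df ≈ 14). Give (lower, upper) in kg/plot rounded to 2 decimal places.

(-17.55, -7.45)

SE₁ = s₁/√n₁ = 9/√15 = 2.3238; SE₂ = 5/√170 = 0.3835.
Independent samples, unequal variances: SE_diff = √(SE₁² + SE₂²) = √(5.40004644 + 0.14707225) = 2.3552.
t* = 2.145, so margin of error = 2.145 × 2.3552 = 5.0519.
Difference in means = 28.3 − 40.8 = -12.5000.
-12.5000 ± 5.0519 → (-17.55, -7.45).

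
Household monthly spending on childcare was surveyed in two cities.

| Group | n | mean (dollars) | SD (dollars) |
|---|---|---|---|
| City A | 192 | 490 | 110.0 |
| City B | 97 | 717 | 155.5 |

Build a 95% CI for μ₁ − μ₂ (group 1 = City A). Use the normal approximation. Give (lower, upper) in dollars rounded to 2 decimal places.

Per-group SEs: s₁/√n₁ = 110.0/√192 = 7.9386, s₂/√n₂ = 155.5/√97 = 15.7886.
Unpooled SE of the difference: √(63.02136996 + 249.27988996) = 17.6720.
Margin of error = z* · SE = 1.960 × 17.6720 = 34.6371.
x̄₁ − x̄₂ = 490 − 717 = -227.0000.
CI: -227.0000 ± 34.6371 = (-261.64, -192.36).

(-261.64, -192.36)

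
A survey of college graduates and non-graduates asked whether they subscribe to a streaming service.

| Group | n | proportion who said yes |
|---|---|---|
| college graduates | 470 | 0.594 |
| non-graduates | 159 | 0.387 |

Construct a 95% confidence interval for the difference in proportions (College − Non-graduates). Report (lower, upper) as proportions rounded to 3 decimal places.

(0.119, 0.295)

The two standard errors are √(0.5940×0.4060/470) = 0.02265 and √(0.3870×0.6130/159) = 0.03863.
Because the samples are independent, SE_diff = √(0.02265² + 0.03863²) = 0.04478.
Using z* = 1.960 for 95%, ME = 1.960 × 0.04478 = 0.08777.
p̂₁ − p̂₂ = 0.2070; interval 0.2070 ± 0.08777 gives (0.119, 0.295).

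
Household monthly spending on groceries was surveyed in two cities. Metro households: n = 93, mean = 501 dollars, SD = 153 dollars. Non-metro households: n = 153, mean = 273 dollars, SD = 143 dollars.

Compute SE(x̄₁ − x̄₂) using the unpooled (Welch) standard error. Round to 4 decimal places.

Standard errors of each mean: 153/√93 = 15.8654 and 143/√153 = 11.5609.
SE(x̄₁ − x̄₂) = √(15.8654² + 11.5609²) = 19.6307 for independent samples with unequal variances.

19.6307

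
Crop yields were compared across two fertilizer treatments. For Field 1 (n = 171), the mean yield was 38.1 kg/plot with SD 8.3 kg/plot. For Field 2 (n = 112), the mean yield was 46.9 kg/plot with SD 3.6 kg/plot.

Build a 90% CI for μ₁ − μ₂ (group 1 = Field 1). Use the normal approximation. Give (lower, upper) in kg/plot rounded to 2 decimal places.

Standard errors of each mean: 8.3/√171 = 0.6347 and 3.6/√112 = 0.3402.
SE(x̄₁ − x̄₂) = √(0.6347² + 0.3402²) = 0.7201 for independent samples with unequal variances.
With z* = 1.645, the margin is 1.645 × 0.7201 = 1.1846.
x̄₁ − x̄₂ = 38.1 − 46.9 = -8.8000; the interval is -8.8000 ± 1.1846 = (-9.98, -7.62).

(-9.98, -7.62)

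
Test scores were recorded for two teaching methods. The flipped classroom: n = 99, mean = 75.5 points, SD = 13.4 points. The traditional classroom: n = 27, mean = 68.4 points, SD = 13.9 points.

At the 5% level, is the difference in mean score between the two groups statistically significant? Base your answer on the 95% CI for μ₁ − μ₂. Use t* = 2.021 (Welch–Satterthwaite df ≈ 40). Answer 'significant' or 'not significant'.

Standard errors of each mean: 13.4/√99 = 1.3468 and 13.9/√27 = 2.6751.
SE(x̄₁ − x̄₂) = √(1.3468² + 2.6751²) = 2.9950 for independent samples with unequal variances.
With t* = 2.021, the margin is 2.021 × 2.9950 = 6.0529.
x̄₁ − x̄₂ = 75.5 − 68.4 = 7.1000; the interval is 7.1000 ± 6.0529 = (1.0471, 13.1529).
The interval (1.0471, 13.1529) does not contain 0, so the difference is significant.

significant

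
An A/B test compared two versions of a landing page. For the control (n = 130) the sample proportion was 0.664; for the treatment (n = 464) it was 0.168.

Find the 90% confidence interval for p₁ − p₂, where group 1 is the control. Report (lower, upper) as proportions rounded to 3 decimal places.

(0.422, 0.570)

The two standard errors are √(0.6640×0.3360/130) = 0.04143 and √(0.1680×0.8320/464) = 0.01736.
Because the samples are independent, SE_diff = √(0.04143² + 0.01736²) = 0.04492.
Using z* = 1.645 for 90%, ME = 1.645 × 0.04492 = 0.07389.
p̂₁ − p̂₂ = 0.4960; interval 0.4960 ± 0.07389 gives (0.422, 0.570).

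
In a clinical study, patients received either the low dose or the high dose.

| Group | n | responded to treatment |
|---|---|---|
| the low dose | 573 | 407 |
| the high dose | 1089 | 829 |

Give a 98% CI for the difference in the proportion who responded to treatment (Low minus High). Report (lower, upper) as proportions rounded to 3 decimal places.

Sample proportions: 407/573 = 0.7103, 829/1089 = 0.7612.
Each SE is √(p̂(1−p̂)/n): √(0.7103·0.2897/573) = 0.01895 and √(0.7612·0.2388/1089) = 0.01292.
SE(p̂₁ − p̂₂) = √(SE₁² + SE₂²) = √(0.0003591025 + 0.0001669264) = 0.02294, since the two samples are independent.
At 98% confidence z* = 2.326; margin = 2.326 × 0.02294 = 0.05336.
The difference is 0.7103 − 0.7612 = -0.0509, so the interval is -0.0509 ± 0.05336 = (-0.104, 0.002).

(-0.104, 0.002)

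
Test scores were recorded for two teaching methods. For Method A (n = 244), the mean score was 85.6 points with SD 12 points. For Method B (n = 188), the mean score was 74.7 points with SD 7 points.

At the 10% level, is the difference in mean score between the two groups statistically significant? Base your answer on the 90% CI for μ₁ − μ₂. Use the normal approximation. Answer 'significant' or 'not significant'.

SE₁ = s₁/√n₁ = 12/√244 = 0.7682; SE₂ = 7/√188 = 0.5105.
Independent samples, unequal variances: SE_diff = √(SE₁² + SE₂²) = √(0.59013124 + 0.26061025) = 0.9224.
z* = 1.645, so margin of error = 1.645 × 0.9224 = 1.5173.
Difference in means = 85.6 − 74.7 = 10.9000.
10.9000 ± 1.5173 → (9.3827, 12.4173).
The interval (9.3827, 12.4173) does not contain 0, so the difference is significant.

significant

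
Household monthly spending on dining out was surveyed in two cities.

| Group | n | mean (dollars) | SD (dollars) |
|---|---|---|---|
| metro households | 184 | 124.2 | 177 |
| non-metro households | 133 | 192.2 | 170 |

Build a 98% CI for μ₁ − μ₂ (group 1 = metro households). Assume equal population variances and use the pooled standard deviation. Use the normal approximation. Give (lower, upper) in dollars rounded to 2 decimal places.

(-114.09, -21.91)

Pooled variance s_p² = [183·177² + 132·170²] / (184+133−2) = 30311.1333, so s_p = 174.1009.
SE_diff = s_p·√(1/n₁ + 1/n₂) = 174.1009·√(1/184 + 1/133) = 19.8151.
z* = 2.326; margin = 2.326 × 19.8151 = 46.0899.
Difference = 124.2 − 192.2 = -68.0000.
-68.0000 ± 46.0899 → (-114.09, -21.91).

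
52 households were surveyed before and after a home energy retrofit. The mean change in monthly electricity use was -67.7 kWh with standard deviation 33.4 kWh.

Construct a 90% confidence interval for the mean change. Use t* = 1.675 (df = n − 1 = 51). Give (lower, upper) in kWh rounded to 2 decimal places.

(-75.46, -59.94)

This is a matched-pairs design, so SE = s_d/√n = 33.4/√52 = 4.6317.
Margin = 1.675 × 4.6317 = 7.7581; the interval is -67.7 ± 7.7581 = (-75.46, -59.94).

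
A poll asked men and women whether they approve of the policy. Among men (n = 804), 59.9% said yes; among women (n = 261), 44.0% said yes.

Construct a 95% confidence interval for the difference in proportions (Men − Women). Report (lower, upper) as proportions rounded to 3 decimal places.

Each SE is √(p̂(1−p̂)/n): √(0.5990·0.4010/804) = 0.01728 and √(0.4400·0.5600/261) = 0.03073.
SE(p̂₁ − p̂₂) = √(SE₁² + SE₂²) = √(0.0002985984 + 0.0009443329) = 0.03526, since the two samples are independent.
At 95% confidence z* = 1.960; margin = 1.960 × 0.03526 = 0.06911.
The difference is 0.5990 − 0.4400 = 0.1590, so the interval is 0.1590 ± 0.06911 = (0.090, 0.228).

(0.090, 0.228)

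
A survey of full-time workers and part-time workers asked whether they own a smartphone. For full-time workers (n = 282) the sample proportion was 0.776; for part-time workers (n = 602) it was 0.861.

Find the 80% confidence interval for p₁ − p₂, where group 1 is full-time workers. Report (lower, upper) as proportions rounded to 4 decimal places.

(-0.1216, -0.0484)

SE₁ = √(p̂₁(1−p̂₁)/n₁) = √(0.7760·0.2240/282) = 0.02483; SE₂ = √(0.8610·0.1390/602) = 0.01410.
Independent samples: SE of the difference = √(SE₁² + SE₂²) = √(0.0006165289 + 0.00019881) = 0.02855.
z* for 80% confidence is 1.282, so the margin of error is 1.282 × 0.02855 = 0.03660.
Point estimate p̂₁ − p̂₂ = 0.7760 − 0.8610 = -0.0850.
-0.0850 ± 0.03660 → (-0.1216, -0.0484).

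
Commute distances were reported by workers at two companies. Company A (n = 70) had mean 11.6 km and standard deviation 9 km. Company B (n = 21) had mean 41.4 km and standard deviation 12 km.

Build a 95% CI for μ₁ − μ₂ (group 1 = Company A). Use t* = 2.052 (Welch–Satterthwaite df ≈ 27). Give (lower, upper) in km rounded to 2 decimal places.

(-35.61, -23.99)

SE₁ = s₁/√n₁ = 9/√70 = 1.0757; SE₂ = 12/√21 = 2.6186.
Independent samples, unequal variances: SE_diff = √(SE₁² + SE₂²) = √(1.15713049 + 6.85706596) = 2.8309.
t* = 2.052, so margin of error = 2.052 × 2.8309 = 5.8090.
Difference in means = 11.6 − 41.4 = -29.8000.
-29.8000 ± 5.8090 → (-35.61, -23.99).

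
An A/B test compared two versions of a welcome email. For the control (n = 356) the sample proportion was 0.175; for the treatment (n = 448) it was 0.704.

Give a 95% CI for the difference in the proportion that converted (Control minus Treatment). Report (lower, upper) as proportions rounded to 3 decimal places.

(-0.587, -0.471)

Each SE is √(p̂(1−p̂)/n): √(0.1750·0.8250/356) = 0.02014 and √(0.7040·0.2960/448) = 0.02157.
SE(p̂₁ − p̂₂) = √(SE₁² + SE₂²) = √(0.0004056196 + 0.0004652649) = 0.02951, since the two samples are independent.
At 95% confidence z* = 1.960; margin = 1.960 × 0.02951 = 0.05784.
The difference is 0.1750 − 0.7040 = -0.5290, so the interval is -0.5290 ± 0.05784 = (-0.587, -0.471).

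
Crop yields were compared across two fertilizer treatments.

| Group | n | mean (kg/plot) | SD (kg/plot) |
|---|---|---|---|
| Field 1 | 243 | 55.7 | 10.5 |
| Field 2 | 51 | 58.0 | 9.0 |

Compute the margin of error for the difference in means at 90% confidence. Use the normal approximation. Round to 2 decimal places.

Per-group SEs: s₁/√n₁ = 10.5/√243 = 0.6736, s₂/√n₂ = 9.0/√51 = 1.2603.
Unpooled SE of the difference: √(0.45373696 + 1.58835609) = 1.4290.
Margin of error = z* · SE = 1.645 × 1.4290 = 2.3507.

2.35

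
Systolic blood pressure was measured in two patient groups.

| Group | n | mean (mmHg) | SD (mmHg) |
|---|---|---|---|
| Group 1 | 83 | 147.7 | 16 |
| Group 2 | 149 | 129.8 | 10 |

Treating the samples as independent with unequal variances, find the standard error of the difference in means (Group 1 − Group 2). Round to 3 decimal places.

1.938

Standard errors of each mean: 16/√83 = 1.7562 and 10/√149 = 0.8192.
SE(x̄₁ − x̄₂) = √(1.7562² + 0.8192²) = 1.9379 for independent samples with unequal variances.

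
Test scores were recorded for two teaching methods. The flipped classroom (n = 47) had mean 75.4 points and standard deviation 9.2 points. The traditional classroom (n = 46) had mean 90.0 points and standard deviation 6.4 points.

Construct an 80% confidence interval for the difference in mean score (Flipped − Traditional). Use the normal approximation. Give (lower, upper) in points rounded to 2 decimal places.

(-16.70, -12.50)

Standard errors of each mean: 9.2/√47 = 1.3420 and 6.4/√46 = 0.9436.
SE(x̄₁ − x̄₂) = √(1.3420² + 0.9436²) = 1.6405 for independent samples with unequal variances.
With z* = 1.282, the margin is 1.282 × 1.6405 = 2.1031.
x̄₁ − x̄₂ = 75.4 − 90.0 = -14.6000; the interval is -14.6000 ± 2.1031 = (-16.70, -12.50).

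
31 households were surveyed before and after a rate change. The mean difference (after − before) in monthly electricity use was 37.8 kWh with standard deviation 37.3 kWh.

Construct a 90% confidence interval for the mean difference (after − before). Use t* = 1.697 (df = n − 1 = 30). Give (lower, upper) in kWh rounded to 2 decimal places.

(26.43, 49.17)

Paired design: SE = s_d/√n = 37.3/√31 = 6.6993.
t* = 1.697; margin of error = 1.697 × 6.6993 = 11.3687.
37.8 ± 11.3687 → (26.43, 49.17).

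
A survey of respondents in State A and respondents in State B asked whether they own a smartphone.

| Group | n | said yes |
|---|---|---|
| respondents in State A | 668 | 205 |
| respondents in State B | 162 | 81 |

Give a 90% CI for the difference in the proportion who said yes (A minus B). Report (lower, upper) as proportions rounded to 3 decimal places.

(-0.264, -0.122)

First, p̂₁ = 205/668 = 0.3069; p̂₂ = 81/162 = 0.5000.
The two standard errors are √(0.3069×0.6931/668) = 0.01784 and √(0.5000×0.5000/162) = 0.03928.
Because the samples are independent, SE_diff = √(0.01784² + 0.03928²) = 0.04314.
Using z* = 1.645 for 90%, ME = 1.645 × 0.04314 = 0.07097.
p̂₁ − p̂₂ = -0.1931; interval -0.1931 ± 0.07097 gives (-0.264, -0.122).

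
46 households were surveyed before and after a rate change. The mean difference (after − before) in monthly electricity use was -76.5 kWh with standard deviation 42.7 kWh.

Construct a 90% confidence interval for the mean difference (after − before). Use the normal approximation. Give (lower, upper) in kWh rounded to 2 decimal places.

Paired design: SE = s_d/√n = 42.7/√46 = 6.2958.
z* = 1.645; margin of error = 1.645 × 6.2958 = 10.3566.
-76.5 ± 10.3566 → (-86.86, -66.14).

(-86.86, -66.14)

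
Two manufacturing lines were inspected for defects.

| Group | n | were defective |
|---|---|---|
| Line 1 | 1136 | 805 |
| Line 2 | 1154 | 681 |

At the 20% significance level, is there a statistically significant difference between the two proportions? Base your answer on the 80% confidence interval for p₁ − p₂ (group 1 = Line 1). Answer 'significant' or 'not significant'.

significant

First, p̂₁ = 805/1136 = 0.7086; p̂₂ = 681/1154 = 0.5901.
The two standard errors are √(0.7086×0.2914/1136) = 0.01348 and √(0.5901×0.4099/1154) = 0.01448.
Because the samples are independent, SE_diff = √(0.01348² + 0.01448²) = 0.01978.
Using z* = 1.282 for 80%, ME = 1.282 × 0.01978 = 0.02536.
p̂₁ − p̂₂ = 0.1185; interval 0.1185 ± 0.02536 gives (0.09314, 0.14386).
The interval (0.09314, 0.14386) does not contain 0, so the difference is significant.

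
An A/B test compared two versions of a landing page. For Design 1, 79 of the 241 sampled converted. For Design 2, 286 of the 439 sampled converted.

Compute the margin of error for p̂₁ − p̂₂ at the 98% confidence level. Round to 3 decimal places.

0.088

p̂₁ = 79/241 = 0.3278 and p̂₂ = 286/439 = 0.6515.
SE₁ = √(p̂₁(1−p̂₁)/n₁) = √(0.3278·0.6722/241) = 0.03024; SE₂ = √(0.6515·0.3485/439) = 0.02274.
Independent samples: SE of the difference = √(SE₁² + SE₂²) = √(0.0009144576 + 0.0005171076) = 0.03784.
z* for 98% confidence is 2.326, so the margin of error is 2.326 × 0.03784 = 0.08802.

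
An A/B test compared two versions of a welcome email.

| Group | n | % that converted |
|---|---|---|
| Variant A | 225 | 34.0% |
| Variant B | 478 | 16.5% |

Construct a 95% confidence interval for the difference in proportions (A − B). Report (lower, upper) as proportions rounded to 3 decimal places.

(0.105, 0.245)

SE₁ = √(p̂₁(1−p̂₁)/n₁) = √(0.3400·0.6600/225) = 0.03158; SE₂ = √(0.1650·0.8350/478) = 0.01698.
Independent samples: SE of the difference = √(SE₁² + SE₂²) = √(0.0009972964 + 0.0002883204) = 0.03586.
z* for 95% confidence is 1.960, so the margin of error is 1.960 × 0.03586 = 0.07029.
Point estimate p̂₁ − p̂₂ = 0.3400 − 0.1650 = 0.1750.
0.1750 ± 0.07029 → (0.105, 0.245).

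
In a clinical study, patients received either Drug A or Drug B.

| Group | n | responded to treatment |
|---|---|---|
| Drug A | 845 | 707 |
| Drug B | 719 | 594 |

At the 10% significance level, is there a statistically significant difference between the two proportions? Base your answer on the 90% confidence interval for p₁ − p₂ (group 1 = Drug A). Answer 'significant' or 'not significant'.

First, p̂₁ = 707/845 = 0.8367; p̂₂ = 594/719 = 0.8261.
The two standard errors are √(0.8367×0.1633/845) = 0.01272 and √(0.8261×0.1739/719) = 0.01414.
Because the samples are independent, SE_diff = √(0.01272² + 0.01414²) = 0.01902.
Using z* = 1.645 for 90%, ME = 1.645 × 0.01902 = 0.03129.
p̂₁ − p̂₂ = 0.0106; interval 0.0106 ± 0.03129 gives (-0.02069, 0.04189).
The interval (-0.02069, 0.04189) contains 0, so the difference is not significant.

not significant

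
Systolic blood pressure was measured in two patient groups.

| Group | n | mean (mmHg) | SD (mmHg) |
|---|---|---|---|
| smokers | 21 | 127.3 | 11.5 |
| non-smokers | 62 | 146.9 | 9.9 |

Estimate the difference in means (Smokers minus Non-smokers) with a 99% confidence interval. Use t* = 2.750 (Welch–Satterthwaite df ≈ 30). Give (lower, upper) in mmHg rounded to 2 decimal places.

Standard errors of each mean: 11.5/√21 = 2.5095 and 9.9/√62 = 1.2573.
SE(x̄₁ − x̄₂) = √(2.5095² + 1.2573²) = 2.8068 for independent samples with unequal variances.
With t* = 2.750, the margin is 2.750 × 2.8068 = 7.7187.
x̄₁ − x̄₂ = 127.3 − 146.9 = -19.6000; the interval is -19.6000 ± 7.7187 = (-27.32, -11.88).

(-27.32, -11.88)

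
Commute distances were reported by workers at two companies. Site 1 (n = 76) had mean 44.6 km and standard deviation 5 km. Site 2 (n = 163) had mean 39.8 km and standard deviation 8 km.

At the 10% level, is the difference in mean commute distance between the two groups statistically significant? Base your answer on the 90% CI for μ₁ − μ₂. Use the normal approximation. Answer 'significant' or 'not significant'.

significant

Standard errors of each mean: 5/√76 = 0.5735 and 8/√163 = 0.6266.
SE(x̄₁ − x̄₂) = √(0.5735² + 0.6266²) = 0.8494 for independent samples with unequal variances.
With z* = 1.645, the margin is 1.645 × 0.8494 = 1.3973.
x̄₁ − x̄₂ = 44.6 − 39.8 = 4.8000; the interval is 4.8000 ± 1.3973 = (3.4027, 6.1973).
The interval (3.4027, 6.1973) does not contain 0, so the difference is significant.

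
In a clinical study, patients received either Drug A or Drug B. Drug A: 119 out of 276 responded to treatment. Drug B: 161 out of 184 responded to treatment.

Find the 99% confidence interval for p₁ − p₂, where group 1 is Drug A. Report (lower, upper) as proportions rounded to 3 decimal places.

p̂₁ = 119/276 = 0.4312 and p̂₂ = 161/184 = 0.8750.
SE₁ = √(p̂₁(1−p̂₁)/n₁) = √(0.4312·0.5688/276) = 0.02981; SE₂ = √(0.8750·0.1250/184) = 0.02438.
Independent samples: SE of the difference = √(SE₁² + SE₂²) = √(0.0008886361 + 0.0005943844) = 0.03851.
z* for 99% confidence is 2.576, so the margin of error is 2.576 × 0.03851 = 0.09920.
Point estimate p̂₁ − p̂₂ = 0.4312 − 0.8750 = -0.4438.
-0.4438 ± 0.09920 → (-0.543, -0.345).

(-0.543, -0.345)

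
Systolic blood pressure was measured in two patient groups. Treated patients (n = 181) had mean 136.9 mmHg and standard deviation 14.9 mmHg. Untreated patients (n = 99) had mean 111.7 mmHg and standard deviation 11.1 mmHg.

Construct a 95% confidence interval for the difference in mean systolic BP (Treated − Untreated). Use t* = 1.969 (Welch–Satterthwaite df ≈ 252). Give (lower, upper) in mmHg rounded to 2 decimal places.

(22.10, 28.30)

SE₁ = s₁/√n₁ = 14.9/√181 = 1.1075; SE₂ = 11.1/√99 = 1.1156.
Independent samples, unequal variances: SE_diff = √(SE₁² + SE₂²) = √(1.22655625 + 1.24456336) = 1.5720.
t* = 1.969, so margin of error = 1.969 × 1.5720 = 3.0953.
Difference in means = 136.9 − 111.7 = 25.2000.
25.2000 ± 3.0953 → (22.10, 28.30).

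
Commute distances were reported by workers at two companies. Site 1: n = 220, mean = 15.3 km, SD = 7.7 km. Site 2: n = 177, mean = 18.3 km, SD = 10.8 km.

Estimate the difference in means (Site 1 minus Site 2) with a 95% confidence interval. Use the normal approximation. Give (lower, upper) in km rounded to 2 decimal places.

SE₁ = s₁/√n₁ = 7.7/√220 = 0.5191; SE₂ = 10.8/√177 = 0.8118.
Independent samples, unequal variances: SE_diff = √(SE₁² + SE₂²) = √(0.26946481 + 0.65901924) = 0.9636.
z* = 1.960, so margin of error = 1.960 × 0.9636 = 1.8887.
Difference in means = 15.3 − 18.3 = -3.0000.
-3.0000 ± 1.8887 → (-4.89, -1.11).

(-4.89, -1.11)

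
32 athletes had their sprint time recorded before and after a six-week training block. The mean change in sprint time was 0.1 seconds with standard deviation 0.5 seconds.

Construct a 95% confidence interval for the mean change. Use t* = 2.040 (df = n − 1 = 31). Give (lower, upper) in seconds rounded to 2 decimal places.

(-0.08, 0.28)

This is a matched-pairs design, so SE = s_d/√n = 0.5/√32 = 0.0884.
Margin = 2.040 × 0.0884 = 0.1803; the interval is 0.1 ± 0.1803 = (-0.08, 0.28).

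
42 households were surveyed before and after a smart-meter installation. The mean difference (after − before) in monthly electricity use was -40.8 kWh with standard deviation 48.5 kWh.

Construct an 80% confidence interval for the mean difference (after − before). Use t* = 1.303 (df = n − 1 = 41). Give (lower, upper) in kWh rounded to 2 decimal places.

Paired design: SE = s_d/√n = 48.5/√42 = 7.4837.
t* = 1.303; margin of error = 1.303 × 7.4837 = 9.7513.
-40.8 ± 9.7513 → (-50.55, -31.05).

(-50.55, -31.05)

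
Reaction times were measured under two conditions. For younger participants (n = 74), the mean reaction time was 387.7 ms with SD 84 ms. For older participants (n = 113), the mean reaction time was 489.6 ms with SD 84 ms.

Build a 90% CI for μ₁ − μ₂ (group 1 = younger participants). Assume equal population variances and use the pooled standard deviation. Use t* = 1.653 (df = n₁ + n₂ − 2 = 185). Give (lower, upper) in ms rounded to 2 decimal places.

(-122.66, -81.14)

s_p = √[((n₁−1)s₁² + (n₂−1)s₂²)/(n₁+n₂−2)] = √[(73·84² + 112·84²)/185] = 84.0000.
SE = 84.0000·√(1/74 + 1/113) = 12.5616.
With t* = 1.653, margin = 1.653 × 12.5616 = 20.7643.
x̄₁ − x̄₂ = 387.7 − 489.6 = -101.9000; interval -101.9000 ± 20.7643 = (-122.66, -81.14).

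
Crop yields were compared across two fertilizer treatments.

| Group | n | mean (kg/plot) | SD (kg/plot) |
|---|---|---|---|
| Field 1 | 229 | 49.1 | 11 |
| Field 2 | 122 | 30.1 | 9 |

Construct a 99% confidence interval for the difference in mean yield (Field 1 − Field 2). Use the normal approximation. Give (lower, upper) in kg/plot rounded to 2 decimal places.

(16.19, 21.81)

Per-group SEs: s₁/√n₁ = 11/√229 = 0.7269, s₂/√n₂ = 9/√122 = 0.8148.
Unpooled SE of the difference: √(0.52838361 + 0.66389904) = 1.0919.
Margin of error = z* · SE = 2.576 × 1.0919 = 2.8127.
x̄₁ − x̄₂ = 49.1 − 30.1 = 19.0000.
CI: 19.0000 ± 2.8127 = (16.19, 21.81).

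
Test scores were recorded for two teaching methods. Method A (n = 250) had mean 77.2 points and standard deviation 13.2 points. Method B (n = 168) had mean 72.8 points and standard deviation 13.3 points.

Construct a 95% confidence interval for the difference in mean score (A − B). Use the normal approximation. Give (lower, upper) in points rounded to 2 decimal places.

(1.81, 6.99)

SE₁ = s₁/√n₁ = 13.2/√250 = 0.8348; SE₂ = 13.3/√168 = 1.0261.
Independent samples, unequal variances: SE_diff = √(SE₁² + SE₂²) = √(0.69689104 + 1.05288121) = 1.3228.
z* = 1.960, so margin of error = 1.960 × 1.3228 = 2.5927.
Difference in means = 77.2 − 72.8 = 4.4000.
4.4000 ± 2.5927 → (1.81, 6.99).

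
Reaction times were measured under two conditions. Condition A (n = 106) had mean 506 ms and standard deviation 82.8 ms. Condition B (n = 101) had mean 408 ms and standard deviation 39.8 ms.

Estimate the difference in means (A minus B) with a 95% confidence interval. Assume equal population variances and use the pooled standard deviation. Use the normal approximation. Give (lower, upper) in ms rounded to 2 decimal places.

Pooled variance s_p² = [105·82.8² + 100·39.8²] / (106+101−2) = 4284.2302, so s_p = 65.4540.
SE_diff = s_p·√(1/n₁ + 1/n₂) = 65.4540·√(1/106 + 1/101) = 9.1014.
z* = 1.960; margin = 1.960 × 9.1014 = 17.8387.
Difference = 506 − 408 = 98.0000.
98.0000 ± 17.8387 → (80.16, 115.84).

(80.16, 115.84)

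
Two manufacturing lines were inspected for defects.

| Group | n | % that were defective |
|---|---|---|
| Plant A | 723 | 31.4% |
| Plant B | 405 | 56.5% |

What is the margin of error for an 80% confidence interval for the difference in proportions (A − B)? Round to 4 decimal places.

0.0386

SE₁ = √(p̂₁(1−p̂₁)/n₁) = √(0.3140·0.6860/723) = 0.01726; SE₂ = √(0.5650·0.4350/405) = 0.02463.
Independent samples: SE of the difference = √(SE₁² + SE₂²) = √(0.0002979076 + 0.0006066369) = 0.03008.
z* for 80% confidence is 1.282, so the margin of error is 1.282 × 0.03008 = 0.03856.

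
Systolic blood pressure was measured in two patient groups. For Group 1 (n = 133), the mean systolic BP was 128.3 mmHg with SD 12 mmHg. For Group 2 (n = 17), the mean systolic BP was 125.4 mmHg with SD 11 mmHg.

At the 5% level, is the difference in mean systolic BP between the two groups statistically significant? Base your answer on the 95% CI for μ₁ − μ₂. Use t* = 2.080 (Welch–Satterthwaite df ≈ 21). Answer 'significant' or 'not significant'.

SE₁ = s₁/√n₁ = 12/√133 = 1.0405; SE₂ = 11/√17 = 2.6679.
Independent samples, unequal variances: SE_diff = √(SE₁² + SE₂²) = √(1.08264025 + 7.11769041) = 2.8636.
t* = 2.080, so margin of error = 2.080 × 2.8636 = 5.9563.
Difference in means = 128.3 − 125.4 = 2.9000.
2.9000 ± 5.9563 → (-3.0563, 8.8563).
The interval (-3.0563, 8.8563) contains 0, so the difference is not significant.

not significant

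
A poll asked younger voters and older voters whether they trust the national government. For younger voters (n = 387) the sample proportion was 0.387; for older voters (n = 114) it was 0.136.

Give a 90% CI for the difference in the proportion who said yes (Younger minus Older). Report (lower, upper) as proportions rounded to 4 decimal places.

Each SE is √(p̂(1−p̂)/n): √(0.3870·0.6130/387) = 0.02476 and √(0.1360·0.8640/114) = 0.03211.
SE(p̂₁ − p̂₂) = √(SE₁² + SE₂²) = √(0.0006130576 + 0.0010310521) = 0.04055, since the two samples are independent.
At 90% confidence z* = 1.645; margin = 1.645 × 0.04055 = 0.06670.
The difference is 0.3870 − 0.1360 = 0.2510, so the interval is 0.2510 ± 0.06670 = (0.1843, 0.3177).

(0.1843, 0.3177)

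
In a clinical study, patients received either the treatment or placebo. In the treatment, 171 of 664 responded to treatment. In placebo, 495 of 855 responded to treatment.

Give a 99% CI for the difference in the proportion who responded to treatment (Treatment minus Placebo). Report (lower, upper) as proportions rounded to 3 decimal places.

(-0.383, -0.260)

First, p̂₁ = 171/664 = 0.2575; p̂₂ = 495/855 = 0.5789.
The two standard errors are √(0.2575×0.7425/664) = 0.01697 and √(0.5789×0.4211/855) = 0.01689.
Because the samples are independent, SE_diff = √(0.01697² + 0.01689²) = 0.02394.
Using z* = 2.576 for 99%, ME = 2.576 × 0.02394 = 0.06167.
p̂₁ − p̂₂ = -0.3214; interval -0.3214 ± 0.06167 gives (-0.383, -0.260).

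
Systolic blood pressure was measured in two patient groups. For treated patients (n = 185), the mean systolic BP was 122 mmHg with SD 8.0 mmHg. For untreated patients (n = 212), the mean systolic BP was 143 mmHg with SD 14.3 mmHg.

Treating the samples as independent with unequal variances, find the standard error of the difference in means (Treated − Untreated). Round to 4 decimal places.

1.1448

Per-group SEs: s₁/√n₁ = 8.0/√185 = 0.5882, s₂/√n₂ = 14.3/√212 = 0.9821.
Unpooled SE of the difference: √(0.34597924 + 0.96452041) = 1.1448.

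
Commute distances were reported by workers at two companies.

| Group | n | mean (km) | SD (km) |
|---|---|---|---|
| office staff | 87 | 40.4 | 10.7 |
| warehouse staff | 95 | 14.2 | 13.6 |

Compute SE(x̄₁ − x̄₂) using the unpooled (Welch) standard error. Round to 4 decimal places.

SE₁ = s₁/√n₁ = 10.7/√87 = 1.1472; SE₂ = 13.6/√95 = 1.3953.
Independent samples, unequal variances: SE_diff = √(SE₁² + SE₂²) = √(1.31606784 + 1.94686209) = 1.8064.

1.8064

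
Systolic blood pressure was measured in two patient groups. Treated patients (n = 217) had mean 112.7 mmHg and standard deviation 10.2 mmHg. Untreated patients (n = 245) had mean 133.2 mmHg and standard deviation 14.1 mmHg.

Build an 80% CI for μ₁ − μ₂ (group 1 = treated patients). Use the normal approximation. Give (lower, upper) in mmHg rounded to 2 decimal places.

SE₁ = s₁/√n₁ = 10.2/√217 = 0.6924; SE₂ = 14.1/√245 = 0.9008.
Independent samples, unequal variances: SE_diff = √(SE₁² + SE₂²) = √(0.47941776 + 0.81144064) = 1.1362.
z* = 1.282, so margin of error = 1.282 × 1.1362 = 1.4566.
Difference in means = 112.7 − 133.2 = -20.5000.
-20.5000 ± 1.4566 → (-21.96, -19.04).

(-21.96, -19.04)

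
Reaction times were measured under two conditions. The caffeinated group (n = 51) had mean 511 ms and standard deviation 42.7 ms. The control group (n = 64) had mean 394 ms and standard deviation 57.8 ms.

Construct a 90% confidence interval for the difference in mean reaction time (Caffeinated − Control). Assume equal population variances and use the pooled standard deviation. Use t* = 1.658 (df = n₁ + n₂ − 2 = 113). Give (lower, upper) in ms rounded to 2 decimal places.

s_p = √[((n₁−1)s₁² + (n₂−1)s₂²)/(n₁+n₂−2)] = √[(50·42.7² + 63·57.8²)/113] = 51.6658.
SE = 51.6658·√(1/51 + 1/64) = 9.6979.
With t* = 1.658, margin = 1.658 × 9.6979 = 16.0791.
x̄₁ − x̄₂ = 511 − 394 = 117.0000; interval 117.0000 ± 16.0791 = (100.92, 133.08).

(100.92, 133.08)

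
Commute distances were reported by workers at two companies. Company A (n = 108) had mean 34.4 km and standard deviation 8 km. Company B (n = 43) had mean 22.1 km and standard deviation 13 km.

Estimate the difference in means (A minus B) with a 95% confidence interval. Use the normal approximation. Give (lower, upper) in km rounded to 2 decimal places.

Standard errors of each mean: 8/√108 = 0.7698 and 13/√43 = 1.9825.
SE(x̄₁ − x̄₂) = √(0.7698² + 1.9825²) = 2.1267 for independent samples with unequal variances.
With z* = 1.960, the margin is 1.960 × 2.1267 = 4.1683.
x̄₁ − x̄₂ = 34.4 − 22.1 = 12.3000; the interval is 12.3000 ± 4.1683 = (8.13, 16.47).

(8.13, 16.47)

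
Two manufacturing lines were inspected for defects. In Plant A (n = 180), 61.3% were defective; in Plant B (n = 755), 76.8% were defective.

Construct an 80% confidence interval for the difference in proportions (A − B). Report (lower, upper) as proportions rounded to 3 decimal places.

The two standard errors are √(0.6130×0.3870/180) = 0.03630 and √(0.7680×0.2320/755) = 0.01536.
Because the samples are independent, SE_diff = √(0.03630² + 0.01536²) = 0.03942.
Using z* = 1.282 for 80%, ME = 1.282 × 0.03942 = 0.05054.
p̂₁ − p̂₂ = -0.1550; interval -0.1550 ± 0.05054 gives (-0.206, -0.104).

(-0.206, -0.104)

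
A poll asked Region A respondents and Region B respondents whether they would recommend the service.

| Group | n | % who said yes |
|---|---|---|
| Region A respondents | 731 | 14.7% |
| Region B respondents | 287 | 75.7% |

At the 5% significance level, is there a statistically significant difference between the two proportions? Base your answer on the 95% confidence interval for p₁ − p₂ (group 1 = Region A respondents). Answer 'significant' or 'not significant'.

Each SE is √(p̂(1−p̂)/n): √(0.1470·0.8530/731) = 0.01310 and √(0.7570·0.2430/287) = 0.02532.
SE(p̂₁ − p̂₂) = √(SE₁² + SE₂²) = √(0.00017161 + 0.0006411024) = 0.02851, since the two samples are independent.
At 95% confidence z* = 1.960; margin = 1.960 × 0.02851 = 0.05588.
The difference is 0.1470 − 0.7570 = -0.6100, so the interval is -0.6100 ± 0.05588 = (-0.66588, -0.55412).
The interval (-0.66588, -0.55412) does not contain 0, so the difference is significant.

significant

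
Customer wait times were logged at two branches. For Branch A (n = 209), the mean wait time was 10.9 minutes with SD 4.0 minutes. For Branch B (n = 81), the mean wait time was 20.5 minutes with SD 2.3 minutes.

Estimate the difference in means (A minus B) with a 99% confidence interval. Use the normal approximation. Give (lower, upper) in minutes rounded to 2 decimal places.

Per-group SEs: s₁/√n₁ = 4.0/√209 = 0.2767, s₂/√n₂ = 2.3/√81 = 0.2556.
Unpooled SE of the difference: √(0.07656289 + 0.06533136) = 0.3767.
Margin of error = z* · SE = 2.576 × 0.3767 = 0.9704.
x̄₁ − x̄₂ = 10.9 − 20.5 = -9.6000.
CI: -9.6000 ± 0.9704 = (-10.57, -8.63).

(-10.57, -8.63)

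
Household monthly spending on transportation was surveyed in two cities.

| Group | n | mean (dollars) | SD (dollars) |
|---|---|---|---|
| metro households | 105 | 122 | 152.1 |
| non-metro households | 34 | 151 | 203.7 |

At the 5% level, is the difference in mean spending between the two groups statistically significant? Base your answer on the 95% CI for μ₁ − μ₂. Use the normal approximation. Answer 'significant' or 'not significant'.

not significant

Per-group SEs: s₁/√n₁ = 152.1/√105 = 14.8434, s₂/√n₂ = 203.7/√34 = 34.9343.
Unpooled SE of the difference: √(220.32652356 + 1220.40531649) = 37.9570.
Margin of error = z* · SE = 1.960 × 37.9570 = 74.3957.
x̄₁ − x̄₂ = 122 − 151 = -29.0000.
CI: -29.0000 ± 74.3957 = (-103.3957, 45.3957).
The interval (-103.3957, 45.3957) contains 0, so the difference is not significant.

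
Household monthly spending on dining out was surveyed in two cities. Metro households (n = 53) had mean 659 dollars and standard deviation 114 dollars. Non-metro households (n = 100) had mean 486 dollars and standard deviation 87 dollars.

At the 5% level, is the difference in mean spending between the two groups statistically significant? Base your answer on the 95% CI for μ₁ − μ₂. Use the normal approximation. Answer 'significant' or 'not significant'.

significant

Standard errors of each mean: 114/√53 = 15.6591 and 87/√100 = 8.7000.
SE(x̄₁ − x̄₂) = √(15.6591² + 8.7000²) = 17.9136 for independent samples with unequal variances.
With z* = 1.960, the margin is 1.960 × 17.9136 = 35.1107.
x̄₁ − x̄₂ = 659 − 486 = 173.0000; the interval is 173.0000 ± 35.1107 = (137.8893, 208.1107).
The interval (137.8893, 208.1107) does not contain 0, so the difference is significant.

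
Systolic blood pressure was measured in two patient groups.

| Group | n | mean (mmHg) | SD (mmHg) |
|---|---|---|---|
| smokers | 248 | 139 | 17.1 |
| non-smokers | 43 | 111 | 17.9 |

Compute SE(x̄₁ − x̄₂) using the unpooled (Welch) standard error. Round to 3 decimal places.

Per-group SEs: s₁/√n₁ = 17.1/√248 = 1.0859, s₂/√n₂ = 17.9/√43 = 2.7297.
Unpooled SE of the difference: √(1.17917881 + 7.45126209) = 2.9378.

2.938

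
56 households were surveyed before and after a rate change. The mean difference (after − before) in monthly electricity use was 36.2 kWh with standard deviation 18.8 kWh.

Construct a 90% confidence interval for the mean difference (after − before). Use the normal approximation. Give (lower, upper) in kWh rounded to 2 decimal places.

Paired design: SE = s_d/√n = 18.8/√56 = 2.5123.
z* = 1.645; margin of error = 1.645 × 2.5123 = 4.1327.
36.2 ± 4.1327 → (32.07, 40.33).

(32.07, 40.33)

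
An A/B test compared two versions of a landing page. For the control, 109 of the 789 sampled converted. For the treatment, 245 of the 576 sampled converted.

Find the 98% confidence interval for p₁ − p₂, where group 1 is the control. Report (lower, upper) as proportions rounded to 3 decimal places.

First, p̂₁ = 109/789 = 0.1381; p̂₂ = 245/576 = 0.4253.
The two standard errors are √(0.1381×0.8619/789) = 0.01228 and √(0.4253×0.5747/576) = 0.02060.
Because the samples are independent, SE_diff = √(0.01228² + 0.02060²) = 0.02398.
Using z* = 2.326 for 98%, ME = 2.326 × 0.02398 = 0.05578.
p̂₁ − p̂₂ = -0.2872; interval -0.2872 ± 0.05578 gives (-0.343, -0.231).

(-0.343, -0.231)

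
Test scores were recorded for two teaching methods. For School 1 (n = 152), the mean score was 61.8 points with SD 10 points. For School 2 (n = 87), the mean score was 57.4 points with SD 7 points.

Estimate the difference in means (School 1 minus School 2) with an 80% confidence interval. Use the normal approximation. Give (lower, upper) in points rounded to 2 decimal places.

(2.98, 5.82)

Per-group SEs: s₁/√n₁ = 10/√152 = 0.8111, s₂/√n₂ = 7/√87 = 0.7505.
Unpooled SE of the difference: √(0.65788321 + 0.56325025) = 1.1050.
Margin of error = z* · SE = 1.282 × 1.1050 = 1.4166.
x̄₁ − x̄₂ = 61.8 − 57.4 = 4.4000.
CI: 4.4000 ± 1.4166 = (2.98, 5.82).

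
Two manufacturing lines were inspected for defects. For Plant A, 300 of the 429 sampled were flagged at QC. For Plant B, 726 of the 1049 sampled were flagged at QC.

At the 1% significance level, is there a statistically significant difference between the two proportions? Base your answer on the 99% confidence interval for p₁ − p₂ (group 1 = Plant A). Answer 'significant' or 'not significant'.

not significant

First, p̂₁ = 300/429 = 0.6993; p̂₂ = 726/1049 = 0.6921.
The two standard errors are √(0.6993×0.3007/429) = 0.02214 and √(0.6921×0.3079/1049) = 0.01425.
Because the samples are independent, SE_diff = √(0.02214² + 0.01425²) = 0.02633.
Using z* = 2.576 for 99%, ME = 2.576 × 0.02633 = 0.06783.
p̂₁ − p̂₂ = 0.0072; interval 0.0072 ± 0.06783 gives (-0.06063, 0.07503).
The interval (-0.06063, 0.07503) contains 0, so the difference is not significant.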